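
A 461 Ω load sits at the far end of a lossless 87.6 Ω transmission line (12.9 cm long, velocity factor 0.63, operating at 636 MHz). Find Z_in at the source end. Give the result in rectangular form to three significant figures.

λ = v/f = 0.63·c / 636 MHz = 0.297 m
βl = 2π·l/λ = 2π × 0.434 = 156°
tan(βl) = tan(156°) = -0.44
Z_in = Z_0·(Z_L + jZ_0·tanβl)/(Z_0 + jZ_L·tanβl)
     = 87.6·(461 − j38.5)/(87.6 − j203)

Z_in ≈ 86.6 + j162 Ω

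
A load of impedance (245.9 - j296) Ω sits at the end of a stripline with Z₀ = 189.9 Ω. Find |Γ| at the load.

|Γ| ≈ 0.572

Γ = (Z_L − Z_0)/(Z_L + Z_0) = (56 − j296)/(435.8 − j296)
|Γ| = 301/527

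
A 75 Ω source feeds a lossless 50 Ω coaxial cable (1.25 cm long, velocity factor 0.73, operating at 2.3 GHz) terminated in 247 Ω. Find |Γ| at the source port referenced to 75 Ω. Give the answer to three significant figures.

|Γ| ≈ 0.694

λ = v/f = 0.73·c / 2.3 GHz = 0.0952 m
βl = 2π·l/λ = 2π × 0.131 = 47.3°
tan(βl) = 1.08
Z_in = Z_0·(Z_L + jZ_0·tanβl)/(Z_0 + jZ_L·tanβl) = 18.1 − j42.8 Ω
Γ_s = (Z_in − Z_s)/(Z_in + Z_s) = (-56.9 − j42.8)/(93.1 − j42.8), |Γ_s| = 0.694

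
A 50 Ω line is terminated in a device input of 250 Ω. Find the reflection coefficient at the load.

Γ = (Z_L − Z_0)/(Z_L + Z_0) = (250 − 50)/(250 + 50) = 200/300

Γ = 0.667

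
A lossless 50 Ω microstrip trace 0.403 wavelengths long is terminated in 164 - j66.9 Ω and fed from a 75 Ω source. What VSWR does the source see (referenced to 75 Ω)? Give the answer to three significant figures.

βl = 2π × 0.403 = 145°
tan(βl) = -0.698
Z_in = Z_0·(Z_L + jZ_0·tanβl)/(Z_0 + jZ_L·tanβl) = 46.5 + j70.3 Ω
Γ_s = (Z_in − Z_s)/(Z_in + Z_s) = (-28.5 + j70.3)/(121 + j70.3), |Γ_s| = 0.54
VSWR = (1 + |Γ_s|)/(1 − |Γ_s|)

VSWR ≈ 3.35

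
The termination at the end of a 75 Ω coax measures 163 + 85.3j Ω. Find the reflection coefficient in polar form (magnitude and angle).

Γ ≈ 0.485 ∠ 24.4°

Γ = (Z_L − Z_0)/(Z_L + Z_0) = (88 + j85.3)/(238 + j85.3)
|Γ| = 123/253 = 0.485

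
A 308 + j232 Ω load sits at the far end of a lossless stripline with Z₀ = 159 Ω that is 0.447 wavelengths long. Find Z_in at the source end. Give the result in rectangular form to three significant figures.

Z_in ≈ 127 + j174 Ω

βl = 2π × 0.447 = 161°
tan(βl) = tan(161°) = -0.346
Z_in = Z_0·(Z_L + jZ_0·tanβl)/(Z_0 + jZ_L·tanβl)
     = 159·(308 + j177)/(239 − j107)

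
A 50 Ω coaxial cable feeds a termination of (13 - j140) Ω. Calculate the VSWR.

VSWR ≈ 34.2

Γ = (Z_L − Z_0)/(Z_L + Z_0) = (-37 − j140)/(63 − j140)
|Γ| = 145/154 = 0.943
VSWR = (1 + |Γ|)/(1 − |Γ|) = 1.94/0.0568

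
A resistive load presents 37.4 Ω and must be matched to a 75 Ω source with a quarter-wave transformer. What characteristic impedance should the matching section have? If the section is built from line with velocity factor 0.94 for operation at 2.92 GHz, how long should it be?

Z_qwt ≈ 53 Ω; length ≈ 2.41 cm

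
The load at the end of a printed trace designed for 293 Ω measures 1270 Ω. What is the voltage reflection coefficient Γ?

Γ = (Z_L − Z_0)/(Z_L + Z_0) = (1270 − 293)/(1270 + 293) = 977/1563

Γ = 0.625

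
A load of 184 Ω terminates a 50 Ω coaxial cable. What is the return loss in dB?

Γ = (184 − 50)/(184 + 50) = 0.573
RL = −20·log₁₀|Γ| = −20·log₁₀(0.573)

RL ≈ 4.84 dB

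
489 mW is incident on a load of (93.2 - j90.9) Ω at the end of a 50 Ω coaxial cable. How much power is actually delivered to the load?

P_delivered ≈ 317 mW

|Γ| = |(43.2 − j90.9)/(143.2 − j90.9)| = 0.593
|Γ|² = 0.352
P_refl = |Γ|²·P_inc = 172 mW, P_del = (1 − |Γ|²)·P_inc = 317 mW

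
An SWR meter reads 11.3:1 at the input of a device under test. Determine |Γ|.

|Γ| ≈ 0.837

|Γ| = (S − 1)/(S + 1) = (11.3 − 1)/(11.3 + 1) = 10.3/12.3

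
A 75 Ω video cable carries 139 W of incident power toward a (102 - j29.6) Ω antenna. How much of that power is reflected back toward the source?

|Γ| = |(27 − j29.6)/(177 − j29.6)| = 0.223
|Γ|² = 0.0498
P_refl = |Γ|²·P_inc = 6.93 W, P_del = (1 − |Γ|²)·P_inc = 132 W

P_reflected ≈ 6.93 W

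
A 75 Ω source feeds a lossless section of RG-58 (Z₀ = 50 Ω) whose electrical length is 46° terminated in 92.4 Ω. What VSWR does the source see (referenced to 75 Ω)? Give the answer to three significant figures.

VSWR ≈ 2.14

tan(βl) = 1.04
Z_in = Z_0·(Z_L + jZ_0·tanβl)/(Z_0 + jZ_L·tanβl) = 41.1 − j26.8 Ω
Γ_s = (Z_in − Z_s)/(Z_in + Z_s) = (-33.9 − j26.8)/(116 − j26.8), |Γ_s| = 0.363
VSWR = (1 + |Γ_s|)/(1 − |Γ_s|)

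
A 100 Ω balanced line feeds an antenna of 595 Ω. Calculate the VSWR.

For a purely resistive load, VSWR = R_L/Z_0 or Z_0/R_L (whichever > 1) = 595/100

VSWR ≈ 5.95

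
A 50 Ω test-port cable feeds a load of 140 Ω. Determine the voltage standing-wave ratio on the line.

For a purely resistive load, VSWR = R_L/Z_0 or Z_0/R_L (whichever > 1) = 140/50

VSWR ≈ 2.8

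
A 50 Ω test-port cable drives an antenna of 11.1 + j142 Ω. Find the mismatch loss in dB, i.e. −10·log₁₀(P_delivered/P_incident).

Γ = (-38.9 + j142)/(61.1 + j142), |Γ| = 0.952
|Γ|² = 0.907, so P_del/P_inc = 1 − |Γ|² = 0.0929
ML = −10·log₁₀(1 − |Γ|²)

mismatch loss ≈ 10.3 dB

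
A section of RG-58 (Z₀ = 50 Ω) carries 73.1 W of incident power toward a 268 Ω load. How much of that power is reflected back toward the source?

P_reflected ≈ 34.4 W

Γ = (268 − 50)/(268 + 50) = 0.686
|Γ|² = 0.47
P_refl = |Γ|²·P_inc = 34.4 W, P_del = (1 − |Γ|²)·P_inc = 38.7 W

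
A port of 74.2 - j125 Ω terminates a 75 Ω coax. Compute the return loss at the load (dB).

Γ = (-0.8 − j125)/(149.2 − j125), |Γ| = 0.642
RL = −20·log₁₀|Γ| = −20·log₁₀(0.642)

RL ≈ 3.85 dB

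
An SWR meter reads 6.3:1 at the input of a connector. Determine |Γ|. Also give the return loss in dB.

|Γ| ≈ 0.726; return loss ≈ 2.78 dB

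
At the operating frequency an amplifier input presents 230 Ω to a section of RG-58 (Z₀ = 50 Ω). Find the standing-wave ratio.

VSWR ≈ 4.6

Γ = (230 − 50)/(230 + 50) = 0.643
VSWR = (1 + 0.643)/(1 − 0.643)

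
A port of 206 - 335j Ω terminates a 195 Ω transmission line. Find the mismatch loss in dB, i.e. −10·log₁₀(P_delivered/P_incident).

Γ = (11 − j335)/(401 − j335), |Γ| = 0.641
|Γ|² = 0.411, so P_del/P_inc = 1 − |Γ|² = 0.589
ML = −10·log₁₀(1 − |Γ|²)

mismatch loss ≈ 2.3 dB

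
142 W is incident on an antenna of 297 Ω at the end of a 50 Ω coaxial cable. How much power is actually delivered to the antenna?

Γ = (297 − 50)/(297 + 50) = 0.712
|Γ|² = 0.507
P_refl = |Γ|²·P_inc = 71.9 W, P_del = (1 − |Γ|²)·P_inc = 70.1 W

P_delivered ≈ 70.1 W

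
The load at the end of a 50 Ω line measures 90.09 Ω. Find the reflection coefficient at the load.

Γ = (Z_L − Z_0)/(Z_L + Z_0) = (90.09 − 50)/(90.09 + 50) = 40.09/140.1

Γ = 0.286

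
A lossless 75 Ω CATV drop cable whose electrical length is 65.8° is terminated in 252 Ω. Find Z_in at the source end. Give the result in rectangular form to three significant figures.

tan(βl) = tan(65.8°) = 2.23
Z_in = Z_0·(Z_L + jZ_0·tanβl)/(Z_0 + jZ_L·tanβl)
     = 75·(252 + j167)/(75 + j561)

Z_in ≈ 26.4 − j30.2 Ω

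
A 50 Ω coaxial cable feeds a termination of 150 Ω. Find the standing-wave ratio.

VSWR ≈ 3

For a purely resistive load, VSWR = R_L/Z_0 or Z_0/R_L (whichever > 1) = 150/50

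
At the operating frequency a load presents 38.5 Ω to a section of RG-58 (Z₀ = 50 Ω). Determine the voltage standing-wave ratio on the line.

Γ = (38.5 − 50)/(38.5 + 50) = -0.13
VSWR = (1 + 0.13)/(1 − 0.13)

VSWR ≈ 1.3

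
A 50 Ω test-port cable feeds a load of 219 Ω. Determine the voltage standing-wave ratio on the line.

Γ = (219 − 50)/(219 + 50) = 0.628
VSWR = (1 + 0.628)/(1 − 0.628)

VSWR ≈ 4.38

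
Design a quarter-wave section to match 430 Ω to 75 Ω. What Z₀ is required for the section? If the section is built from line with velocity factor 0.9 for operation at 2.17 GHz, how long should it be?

Z_qwt ≈ 180 Ω; length ≈ 3.11 cm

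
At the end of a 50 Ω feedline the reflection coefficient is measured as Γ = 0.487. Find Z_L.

Z_L = Z_0·(1 + Γ)/(1 − Γ) = 50·(1.49)/(0.513)

Z_L ≈ 145 Ω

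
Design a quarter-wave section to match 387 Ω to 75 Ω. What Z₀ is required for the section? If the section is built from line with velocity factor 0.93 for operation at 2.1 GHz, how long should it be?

Z_qwt ≈ 170 Ω; length ≈ 3.32 cm

Z_qwt = √(Z_0·R_L) = √(75 × 387) = √29020
λ = 0.93·c/f = 0.133 m, so l = λ/4 = 0.0332 m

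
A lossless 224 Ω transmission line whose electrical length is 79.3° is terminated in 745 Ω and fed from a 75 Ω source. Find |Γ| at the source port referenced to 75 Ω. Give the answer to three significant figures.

tan(βl) = 5.29
Z_in = Z_0·(Z_L + jZ_0·tanβl)/(Z_0 + jZ_L·tanβl) = 69.5 − j38.4 Ω
Γ_s = (Z_in − Z_s)/(Z_in + Z_s) = (-5.47 − j38.4)/(145 − j38.4), |Γ_s| = 0.259

|Γ| ≈ 0.259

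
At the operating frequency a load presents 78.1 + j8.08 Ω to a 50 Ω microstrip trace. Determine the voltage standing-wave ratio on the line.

VSWR ≈ 1.59

Γ = (Z_L − Z_0)/(Z_L + Z_0) = (28.1 + j8.08)/(128.1 + j8.08)
|Γ| = 29.2/128 = 0.228
VSWR = (1 + |Γ|)/(1 − |Γ|) = 1.23/0.772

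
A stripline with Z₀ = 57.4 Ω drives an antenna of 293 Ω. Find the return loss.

RL ≈ 3.45 dB

Γ = (293 − 57.4)/(293 + 57.4) = 0.672
RL = −20·log₁₀|Γ| = −20·log₁₀(0.672)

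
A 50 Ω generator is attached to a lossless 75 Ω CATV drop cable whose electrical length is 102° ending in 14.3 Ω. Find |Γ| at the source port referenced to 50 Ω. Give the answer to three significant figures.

tan(βl) = -4.7
Z_in = Z_0·(Z_L + jZ_0·tanβl)/(Z_0 + jZ_L·tanβl) = 183 − j188 Ω
Γ_s = (Z_in − Z_s)/(Z_in + Z_s) = (133 − j188)/(233 − j188), |Γ_s| = 0.77

|Γ| ≈ 0.77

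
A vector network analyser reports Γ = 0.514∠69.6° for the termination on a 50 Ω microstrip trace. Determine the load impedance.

Z_L ≈ 40.6 + j53.2 Ω

Z_L = Z_0·(1 + Γ)/(1 − Γ) = 50·(1.18 + j0.482)/(0.821 − j0.482)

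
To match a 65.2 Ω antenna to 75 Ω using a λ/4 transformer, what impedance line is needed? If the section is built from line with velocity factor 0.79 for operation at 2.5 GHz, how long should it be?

Z_qwt = √(Z_0·R_L) = √(75 × 65.2) = √4890
λ = 0.79·c/f = 0.0948 m, so l = λ/4 = 0.0237 m

Z_qwt ≈ 69.9 Ω; length ≈ 2.37 cm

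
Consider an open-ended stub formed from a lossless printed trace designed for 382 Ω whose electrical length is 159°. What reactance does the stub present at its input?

X_in ≈ 995 Ω (inductive)

tan(βl) = -0.384
For an open-ended stub, Z_in = −jZ_0·cot(βl) = −jZ_0/tan(βl)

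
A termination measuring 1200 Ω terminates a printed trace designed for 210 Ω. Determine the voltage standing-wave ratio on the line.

VSWR ≈ 5.71

For a purely resistive load, VSWR = R_L/Z_0 or Z_0/R_L (whichever > 1) = 1200/210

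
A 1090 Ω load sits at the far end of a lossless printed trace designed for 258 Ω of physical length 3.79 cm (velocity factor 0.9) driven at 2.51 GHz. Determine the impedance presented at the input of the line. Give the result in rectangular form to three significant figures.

λ = v/f = 0.9·c / 2.51 GHz = 0.108 m
βl = 2π·l/λ = 2π × 0.352 = 127°
tan(βl) = tan(127°) = -1.33
Z_in = Z_0·(Z_L + jZ_0·tanβl)/(Z_0 + jZ_L·tanβl)
     = 258·(1090 − j344)/(258 − j1450)

Z_in ≈ 92.4 + j177 Ω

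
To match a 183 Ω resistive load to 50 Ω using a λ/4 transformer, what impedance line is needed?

Z_qwt = √(Z_0·R_L) = √(50 × 183) = √9150

Z_qwt ≈ 95.7 Ω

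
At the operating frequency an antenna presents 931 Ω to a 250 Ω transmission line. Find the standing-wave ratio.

VSWR ≈ 3.72

For a purely resistive load, VSWR = R_L/Z_0 or Z_0/R_L (whichever > 1) = 931/250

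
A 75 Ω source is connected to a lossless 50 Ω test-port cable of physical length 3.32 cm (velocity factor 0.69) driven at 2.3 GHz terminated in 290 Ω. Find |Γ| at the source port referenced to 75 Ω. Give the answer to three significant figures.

λ = v/f = 0.69·c / 2.3 GHz = 0.09 m
βl = 2π·l/λ = 2π × 0.369 = 133°
tan(βl) = -1.08
Z_in = Z_0·(Z_L + jZ_0·tanβl)/(Z_0 + jZ_L·tanβl) = 15.6 + j43.8 Ω
Γ_s = (Z_in − Z_s)/(Z_in + Z_s) = (-59.4 + j43.8)/(90.6 + j43.8), |Γ_s| = 0.733

|Γ| ≈ 0.733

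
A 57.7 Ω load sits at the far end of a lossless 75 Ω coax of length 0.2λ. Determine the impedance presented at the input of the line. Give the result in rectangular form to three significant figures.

βl = 2π × 0.2 = 72°
tan(βl) = tan(72°) = 3.08
Z_in = Z_0·(Z_L + jZ_0·tanβl)/(Z_0 + jZ_L·tanβl)
     = 75·(57.7 + j231)/(75 + j178)

Z_in ≈ 91.5 + j14.3 Ω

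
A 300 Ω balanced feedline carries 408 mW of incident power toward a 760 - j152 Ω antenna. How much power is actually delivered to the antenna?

P_delivered ≈ 324 mW

|Γ| = |(460 − j152)/(1060 − j152)| = 0.452
|Γ|² = 0.205
P_refl = |Γ|²·P_inc = 83.5 mW, P_del = (1 − |Γ|²)·P_inc = 324 mW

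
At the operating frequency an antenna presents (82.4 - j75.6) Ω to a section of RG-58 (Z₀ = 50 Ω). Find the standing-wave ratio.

Γ = (Z_L − Z_0)/(Z_L + Z_0) = (32.4 − j75.6)/(132.4 − j75.6)
|Γ| = 82.3/152 = 0.539
VSWR = (1 + |Γ|)/(1 − |Γ|) = 1.54/0.461

VSWR ≈ 3.34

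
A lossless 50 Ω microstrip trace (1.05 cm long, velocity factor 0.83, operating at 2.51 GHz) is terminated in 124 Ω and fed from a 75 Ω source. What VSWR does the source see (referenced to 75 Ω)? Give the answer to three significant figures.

λ = v/f = 0.83·c / 2.51 GHz = 0.0992 m
βl = 2π·l/λ = 2π × 0.106 = 38.1°
tan(βl) = 0.784
Z_in = Z_0·(Z_L + jZ_0·tanβl)/(Z_0 + jZ_L·tanβl) = 41.9 − j42.2 Ω
Γ_s = (Z_in − Z_s)/(Z_in + Z_s) = (-33.1 − j42.2)/(117 − j42.2), |Γ_s| = 0.432
VSWR = (1 + |Γ_s|)/(1 − |Γ_s|)

VSWR ≈ 2.52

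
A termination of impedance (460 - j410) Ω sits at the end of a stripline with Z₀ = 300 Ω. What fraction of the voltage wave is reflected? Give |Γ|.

|Γ| ≈ 0.51

Γ = (Z_L − Z_0)/(Z_L + Z_0) = (160 − j410)/(760 − j410)
|Γ| = 440/864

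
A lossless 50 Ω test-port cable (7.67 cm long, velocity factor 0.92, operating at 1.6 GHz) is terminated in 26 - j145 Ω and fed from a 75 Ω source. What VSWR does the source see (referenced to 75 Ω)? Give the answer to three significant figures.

VSWR ≈ 12.4

λ = v/f = 0.92·c / 1.6 GHz = 0.172 m
βl = 2π·l/λ = 2π × 0.445 = 160°
tan(βl) = -0.363
Z_in = Z_0·(Z_L + jZ_0·tanβl)/(Z_0 + jZ_L·tanβl) = 770 + j348 Ω
Γ_s = (Z_in − Z_s)/(Z_in + Z_s) = (695 + j348)/(845 + j348), |Γ_s| = 0.851
VSWR = (1 + |Γ_s|)/(1 − |Γ_s|)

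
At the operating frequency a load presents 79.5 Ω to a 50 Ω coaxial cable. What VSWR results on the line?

Γ = (79.5 − 50)/(79.5 + 50) = 0.228
VSWR = (1 + 0.228)/(1 − 0.228)

VSWR ≈ 1.59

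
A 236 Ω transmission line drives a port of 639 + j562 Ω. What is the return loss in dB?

RL ≈ 3.54 dB

Γ = (403 + j562)/(875 + j562), |Γ| = 0.665
RL = −20·log₁₀|Γ| = −20·log₁₀(0.665)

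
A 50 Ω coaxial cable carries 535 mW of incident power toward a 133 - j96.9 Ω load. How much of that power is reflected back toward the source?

|Γ| = |(83 − j96.9)/(183 − j96.9)| = 0.616
|Γ|² = 0.38
P_refl = |Γ|²·P_inc = 203 mW, P_del = (1 − |Γ|²)·P_inc = 332 mW

P_reflected ≈ 203 mW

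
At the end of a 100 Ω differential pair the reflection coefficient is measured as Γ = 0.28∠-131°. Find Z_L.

Z_L ≈ 63.7 − j29.2 Ω

Z_L = Z_0·(1 + Γ)/(1 − Γ) = 100·(0.816 − j0.211)/(1.18 + j0.211)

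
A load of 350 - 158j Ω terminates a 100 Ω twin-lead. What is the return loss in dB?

RL ≈ 4.15 dB

Γ = (250 − j158)/(450 − j158), |Γ| = 0.62
RL = −20·log₁₀|Γ| = −20·log₁₀(0.62)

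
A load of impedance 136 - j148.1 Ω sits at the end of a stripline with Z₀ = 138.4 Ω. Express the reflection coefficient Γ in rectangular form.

Γ ≈ 0.219 − j0.422

Γ = (Z_L − Z_0)/(Z_L + Z_0) = (-2.4 − j148.1)/(274.4 − j148.1)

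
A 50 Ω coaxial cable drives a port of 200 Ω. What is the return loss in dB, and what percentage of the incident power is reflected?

Γ = (200 − 50)/(200 + 50) = 0.6
RL = −20·log₁₀(0.6) = 4.44 dB
P_refl/P_inc = |Γ|² = 0.36

RL ≈ 4.44 dB; 36% of incident power reflected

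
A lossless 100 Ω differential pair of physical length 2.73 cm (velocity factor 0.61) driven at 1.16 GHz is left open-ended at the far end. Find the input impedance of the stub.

λ = v/f = 0.61·c / 1.16 GHz = 0.158 m
βl = 2π·l/λ = 2π × 0.173 = 62.3°
tan(βl) = 1.9
For an open-ended stub, Z_in = −jZ_0·cot(βl) = −jZ_0/tan(βl)

Z_in ≈ −j52.5 Ω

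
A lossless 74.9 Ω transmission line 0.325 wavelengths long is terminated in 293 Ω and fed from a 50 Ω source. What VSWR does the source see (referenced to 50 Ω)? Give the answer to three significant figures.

VSWR ≈ 3.32

βl = 2π × 0.325 = 117°
tan(βl) = -1.96
Z_in = Z_0·(Z_L + jZ_0·tanβl)/(Z_0 + jZ_L·tanβl) = 23.7 + j35.1 Ω
Γ_s = (Z_in − Z_s)/(Z_in + Z_s) = (-26.3 + j35.1)/(73.7 + j35.1), |Γ_s| = 0.537
VSWR = (1 + |Γ_s|)/(1 − |Γ_s|)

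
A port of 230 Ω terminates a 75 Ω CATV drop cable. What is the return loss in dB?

RL ≈ 5.88 dB

Γ = (230 − 75)/(230 + 75) = 0.508
RL = −20·log₁₀|Γ| = −20·log₁₀(0.508)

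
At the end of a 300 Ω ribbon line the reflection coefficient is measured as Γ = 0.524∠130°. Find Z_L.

Z_L = Z_0·(1 + Γ)/(1 − Γ) = 300·(0.663 + j0.401)/(1.34 − j0.401)

Z_L ≈ 112 + j124 Ω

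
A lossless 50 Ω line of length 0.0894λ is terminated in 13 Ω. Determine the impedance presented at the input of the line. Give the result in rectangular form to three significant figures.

Z_in ≈ 17.7 + j28.6 Ω

βl = 2π × 0.0894 = 32.2°
tan(βl) = tan(32.2°) = 0.629
Z_in = Z_0·(Z_L + jZ_0·tanβl)/(Z_0 + jZ_L·tanβl)
     = 50·(13 + j31.5)/(50 + j8.18)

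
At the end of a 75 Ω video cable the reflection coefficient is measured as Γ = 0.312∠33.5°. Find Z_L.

Z_L = Z_0·(1 + Γ)/(1 − Γ) = 75·(1.26 + j0.172)/(0.74 − j0.172)

Z_L ≈ 117 + j44.8 Ω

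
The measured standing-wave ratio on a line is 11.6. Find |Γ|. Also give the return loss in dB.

|Γ| ≈ 0.841; return loss ≈ 1.5 dB

|Γ| = (S − 1)/(S + 1) = (11.6 − 1)/(11.6 + 1) = 10.6/12.6
RL = −20·log₁₀|Γ| = −20·log₁₀(0.841)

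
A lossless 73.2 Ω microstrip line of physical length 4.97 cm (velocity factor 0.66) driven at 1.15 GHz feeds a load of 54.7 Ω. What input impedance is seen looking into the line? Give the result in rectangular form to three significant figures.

Z_in ≈ 93.7 − j12.9 Ω

λ = v/f = 0.66·c / 1.15 GHz = 0.172 m
βl = 2π·l/λ = 2π × 0.289 = 104°
tan(βl) = tan(104°) = -4.04
Z_in = Z_0·(Z_L + jZ_0·tanβl)/(Z_0 + jZ_L·tanβl)
     = 73.2·(54.7 − j295)/(73.2 − j221)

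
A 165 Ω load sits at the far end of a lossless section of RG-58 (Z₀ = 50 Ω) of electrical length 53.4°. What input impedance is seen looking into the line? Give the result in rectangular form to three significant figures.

Z_in ≈ 22.4 − j32.1 Ω

tan(βl) = tan(53.4°) = 1.35
Z_in = Z_0·(Z_L + jZ_0·tanβl)/(Z_0 + jZ_L·tanβl)
     = 50·(165 + j67.3)/(50 + j222)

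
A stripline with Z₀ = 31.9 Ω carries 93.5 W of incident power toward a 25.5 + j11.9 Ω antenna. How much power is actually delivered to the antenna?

|Γ| = |(-6.4 + j11.9)/(57.4 + j11.9)| = 0.23
|Γ|² = 0.0531
P_refl = |Γ|²·P_inc = 4.97 W, P_del = (1 − |Γ|²)·P_inc = 88.5 W

P_delivered ≈ 88.5 W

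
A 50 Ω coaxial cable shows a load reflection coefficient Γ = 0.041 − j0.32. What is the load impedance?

Z_L ≈ 43.8 − j31.3 Ω

Z_L = Z_0·(1 + Γ)/(1 − Γ) = 50·(1.04 − j0.32)/(0.959 + j0.32)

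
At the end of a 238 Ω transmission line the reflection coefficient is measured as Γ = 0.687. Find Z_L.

Z_L ≈ 1280 Ω

Z_L = Z_0·(1 + Γ)/(1 − Γ) = 238·(1.69)/(0.313)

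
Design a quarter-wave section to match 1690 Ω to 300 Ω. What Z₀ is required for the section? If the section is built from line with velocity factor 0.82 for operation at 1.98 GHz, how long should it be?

Z_qwt = √(Z_0·R_L) = √(300 × 1690) = √507000
λ = 0.82·c/f = 0.124 m, so l = λ/4 = 0.0311 m

Z_qwt ≈ 712 Ω; length ≈ 3.11 cm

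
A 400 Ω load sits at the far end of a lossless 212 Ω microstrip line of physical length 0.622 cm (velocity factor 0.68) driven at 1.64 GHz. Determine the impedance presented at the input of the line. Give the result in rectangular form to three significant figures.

λ = v/f = 0.68·c / 1.64 GHz = 0.124 m
βl = 2π·l/λ = 2π × 0.05 = 18°
tan(βl) = tan(18°) = 0.325
Z_in = Z_0·(Z_L + jZ_0·tanβl)/(Z_0 + jZ_L·tanβl)
     = 212·(400 + j68.9)/(212 + j130)

Z_in ≈ 321 − j128 Ω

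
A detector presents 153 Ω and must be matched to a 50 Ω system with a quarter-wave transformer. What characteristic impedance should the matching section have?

Z_qwt = √(Z_0·R_L) = √(50 × 153) = √7650

Z_qwt ≈ 87.5 Ω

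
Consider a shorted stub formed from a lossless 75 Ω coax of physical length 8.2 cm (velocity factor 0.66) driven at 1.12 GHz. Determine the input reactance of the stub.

X_in ≈ -17.3 Ω (capacitive)

λ = v/f = 0.66·c / 1.12 GHz = 0.177 m
βl = 2π·l/λ = 2π × 0.464 = 167°
tan(βl) = -0.231
For a shorted stub, Z_in = jZ_0·tan(βl)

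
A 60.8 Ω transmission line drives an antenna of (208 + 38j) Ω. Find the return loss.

RL ≈ 5.04 dB

Γ = (147.2 + j38)/(268.8 + j38), |Γ| = 0.56
RL = −20·log₁₀|Γ| = −20·log₁₀(0.56)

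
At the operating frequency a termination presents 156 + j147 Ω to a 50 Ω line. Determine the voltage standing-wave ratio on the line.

VSWR ≈ 6.05

Γ = (Z_L − Z_0)/(Z_L + Z_0) = (106 + j147)/(206 + j147)
|Γ| = 181/253 = 0.716
VSWR = (1 + |Γ|)/(1 − |Γ|) = 1.72/0.284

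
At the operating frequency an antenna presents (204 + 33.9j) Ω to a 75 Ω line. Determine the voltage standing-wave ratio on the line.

Γ = (Z_L − Z_0)/(Z_L + Z_0) = (129 + j33.9)/(279 + j33.9)
|Γ| = 133/281 = 0.475
VSWR = (1 + |Γ|)/(1 − |Γ|) = 1.47/0.525

VSWR ≈ 2.81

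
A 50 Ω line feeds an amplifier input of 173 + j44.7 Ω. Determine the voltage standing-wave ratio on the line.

Γ = (Z_L − Z_0)/(Z_L + Z_0) = (123 + j44.7)/(223 + j44.7)
|Γ| = 131/227 = 0.575
VSWR = (1 + |Γ|)/(1 − |Γ|) = 1.58/0.425

VSWR ≈ 3.71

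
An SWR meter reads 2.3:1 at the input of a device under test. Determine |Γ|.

|Γ| = (S − 1)/(S + 1) = (2.3 − 1)/(2.3 + 1) = 1.3/3.3

|Γ| ≈ 0.394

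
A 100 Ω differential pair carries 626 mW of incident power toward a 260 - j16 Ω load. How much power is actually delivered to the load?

|Γ| = |(160 − j16)/(360 − j16)| = 0.446
|Γ|² = 0.199
P_refl = |Γ|²·P_inc = 125 mW, P_del = (1 − |Γ|²)·P_inc = 501 mW

P_delivered ≈ 501 mW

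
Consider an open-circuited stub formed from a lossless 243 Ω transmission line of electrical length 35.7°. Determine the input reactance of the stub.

tan(βl) = 0.719
For an open-circuited stub, Z_in = −jZ_0·cot(βl) = −jZ_0/tan(βl)

X_in ≈ -338 Ω (capacitive)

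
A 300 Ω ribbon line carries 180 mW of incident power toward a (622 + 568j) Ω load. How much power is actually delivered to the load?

P_delivered ≈ 115 mW

|Γ| = |(322 + j568)/(922 + j568)| = 0.603
|Γ|² = 0.364
P_refl = |Γ|²·P_inc = 65.4 mW, P_del = (1 − |Γ|²)·P_inc = 115 mW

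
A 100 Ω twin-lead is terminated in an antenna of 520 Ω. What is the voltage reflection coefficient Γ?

Γ = 0.677

Γ = (Z_L − Z_0)/(Z_L + Z_0) = (520 − 100)/(520 + 100) = 420/620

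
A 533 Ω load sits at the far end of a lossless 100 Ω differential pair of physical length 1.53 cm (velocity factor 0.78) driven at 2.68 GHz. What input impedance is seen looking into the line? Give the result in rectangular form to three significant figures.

Z_in ≈ 23.4 − j48.5 Ω

λ = v/f = 0.78·c / 2.68 GHz = 0.0873 m
βl = 2π·l/λ = 2π × 0.175 = 63.1°
tan(βl) = tan(63.1°) = 1.97
Z_in = Z_0·(Z_L + jZ_0·tanβl)/(Z_0 + jZ_L·tanβl)
     = 100·(533 + j197)/(100 + j1050)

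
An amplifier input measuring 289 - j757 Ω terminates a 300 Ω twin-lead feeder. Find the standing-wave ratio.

Γ = (Z_L − Z_0)/(Z_L + Z_0) = (-11 − j757)/(589 − j757)
|Γ| = 757/959 = 0.789
VSWR = (1 + |Γ|)/(1 − |Γ|) = 1.79/0.211

VSWR ≈ 8.49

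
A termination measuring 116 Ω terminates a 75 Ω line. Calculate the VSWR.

VSWR ≈ 1.55

Γ = (116 − 75)/(116 + 75) = 0.215
VSWR = (1 + 0.215)/(1 − 0.215)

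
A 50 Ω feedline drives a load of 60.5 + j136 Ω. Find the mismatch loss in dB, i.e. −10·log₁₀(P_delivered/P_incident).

mismatch loss ≈ 4.04 dB

Γ = (10.5 + j136)/(110.5 + j136), |Γ| = 0.778
|Γ|² = 0.606, so P_del/P_inc = 1 − |Γ|² = 0.394
ML = −10·log₁₀(1 − |Γ|²)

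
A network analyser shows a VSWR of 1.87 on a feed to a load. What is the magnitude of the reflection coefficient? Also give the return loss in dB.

|Γ| ≈ 0.303; return loss ≈ 10.4 dB

|Γ| = (S − 1)/(S + 1) = (1.87 − 1)/(1.87 + 1) = 0.87/2.87
RL = −20·log₁₀|Γ| = −20·log₁₀(0.303)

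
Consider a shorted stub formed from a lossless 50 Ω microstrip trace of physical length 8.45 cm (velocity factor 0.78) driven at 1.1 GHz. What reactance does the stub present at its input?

λ = v/f = 0.78·c / 1.1 GHz = 0.213 m
βl = 2π·l/λ = 2π × 0.397 = 143°
tan(βl) = -0.754
For a shorted stub, Z_in = jZ_0·tan(βl)

X_in ≈ -37.7 Ω (capacitive)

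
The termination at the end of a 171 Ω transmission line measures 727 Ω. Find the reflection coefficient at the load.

Γ = 0.619

Γ = (Z_L − Z_0)/(Z_L + Z_0) = (727 − 171)/(727 + 171) = 556/898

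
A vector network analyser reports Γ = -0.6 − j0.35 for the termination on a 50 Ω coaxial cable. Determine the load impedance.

Z_L = Z_0·(1 + Γ)/(1 − Γ) = 50·(0.4 − j0.35)/(1.6 + j0.35)

Z_L ≈ 9.65 − j13 Ω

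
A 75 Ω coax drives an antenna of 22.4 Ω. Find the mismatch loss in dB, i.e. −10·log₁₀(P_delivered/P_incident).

Γ = (22.4 − 75)/(22.4 + 75) = -0.54
|Γ|² = 0.292, so P_del/P_inc = 1 − |Γ|² = 0.708
ML = −10·log₁₀(1 − |Γ|²)

mismatch loss ≈ 1.5 dB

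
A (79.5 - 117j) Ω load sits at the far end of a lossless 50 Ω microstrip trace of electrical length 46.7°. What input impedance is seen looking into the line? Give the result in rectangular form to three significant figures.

tan(βl) = tan(46.7°) = 1.06
Z_in = Z_0·(Z_L + jZ_0·tanβl)/(Z_0 + jZ_L·tanβl)
     = 50·(79.5 − j63.9)/(174 + j84.4)

Z_in ≈ 11.3 − j23.8 Ω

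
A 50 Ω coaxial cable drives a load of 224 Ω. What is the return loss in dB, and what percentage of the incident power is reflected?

RL ≈ 3.94 dB; 40.3% of incident power reflected

Γ = (224 − 50)/(224 + 50) = 0.635
RL = −20·log₁₀(0.635) = 3.94 dB
P_refl/P_inc = |Γ|² = 0.403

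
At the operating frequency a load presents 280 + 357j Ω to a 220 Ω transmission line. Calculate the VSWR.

VSWR ≈ 3.87

Γ = (Z_L − Z_0)/(Z_L + Z_0) = (60 + j357)/(500 + j357)
|Γ| = 362/614 = 0.589
VSWR = (1 + |Γ|)/(1 − |Γ|) = 1.59/0.411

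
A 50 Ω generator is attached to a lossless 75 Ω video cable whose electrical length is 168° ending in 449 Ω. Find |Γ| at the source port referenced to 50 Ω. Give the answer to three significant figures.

|Γ| ≈ 0.795

tan(βl) = -0.213
Z_in = Z_0·(Z_L + jZ_0·tanβl)/(Z_0 + jZ_L·tanβl) = 179 + j212 Ω
Γ_s = (Z_in − Z_s)/(Z_in + Z_s) = (129 + j212)/(229 + j212), |Γ_s| = 0.795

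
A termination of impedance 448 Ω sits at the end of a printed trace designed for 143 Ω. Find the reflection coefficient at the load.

Γ = 0.516

Γ = (Z_L − Z_0)/(Z_L + Z_0) = (448 − 143)/(448 + 143) = 305/591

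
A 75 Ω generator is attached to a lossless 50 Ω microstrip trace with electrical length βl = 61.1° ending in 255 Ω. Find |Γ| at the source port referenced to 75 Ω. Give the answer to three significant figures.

|Γ| ≈ 0.739

tan(βl) = 1.81
Z_in = Z_0·(Z_L + jZ_0·tanβl)/(Z_0 + jZ_L·tanβl) = 12.6 − j26.2 Ω
Γ_s = (Z_in − Z_s)/(Z_in + Z_s) = (-62.4 − j26.2)/(87.6 − j26.2), |Γ_s| = 0.739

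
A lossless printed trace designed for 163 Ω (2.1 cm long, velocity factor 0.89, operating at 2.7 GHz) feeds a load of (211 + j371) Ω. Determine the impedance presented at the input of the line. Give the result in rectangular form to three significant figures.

λ = v/f = 0.89·c / 2.7 GHz = 0.0989 m
βl = 2π·l/λ = 2π × 0.212 = 76.4°
tan(βl) = tan(76.4°) = 4.15
Z_in = Z_0·(Z_L + jZ_0·tanβl)/(Z_0 + jZ_L·tanβl)
     = 163·(211 + j1050)/(-1380 + j875)

Z_in ≈ 38.4 − j99.6 Ω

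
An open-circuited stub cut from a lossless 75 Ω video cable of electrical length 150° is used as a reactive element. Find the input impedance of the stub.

tan(βl) = -0.577
For an open-circuited stub, Z_in = −jZ_0·cot(βl) = −jZ_0/tan(βl)

Z_in ≈ +j130 Ω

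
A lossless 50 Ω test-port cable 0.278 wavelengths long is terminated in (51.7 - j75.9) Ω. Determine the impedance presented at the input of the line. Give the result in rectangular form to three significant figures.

Z_in ≈ 18.6 + j33 Ω

βl = 2π × 0.278 = 100°
tan(βl) = tan(100°) = -5.63
Z_in = Z_0·(Z_L + jZ_0·tanβl)/(Z_0 + jZ_L·tanβl)
     = 50·(51.7 − j357)/(-377 − j291)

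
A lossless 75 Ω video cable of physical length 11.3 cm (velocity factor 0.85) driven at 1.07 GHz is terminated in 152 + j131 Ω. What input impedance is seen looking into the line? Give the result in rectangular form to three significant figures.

Z_in ≈ 88.5 + j115 Ω

λ = v/f = 0.85·c / 1.07 GHz = 0.238 m
βl = 2π·l/λ = 2π × 0.474 = 171°
tan(βl) = tan(171°) = -0.164
Z_in = Z_0·(Z_L + jZ_0·tanβl)/(Z_0 + jZ_L·tanβl)
     = 75·(152 + j119)/(96.5 − j24.9)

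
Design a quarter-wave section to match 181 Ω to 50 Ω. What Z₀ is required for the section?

Z_qwt = √(Z_0·R_L) = √(50 × 181) = √9050

Z_qwt ≈ 95.1 Ω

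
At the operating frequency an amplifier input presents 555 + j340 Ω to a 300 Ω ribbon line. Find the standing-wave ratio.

VSWR ≈ 2.72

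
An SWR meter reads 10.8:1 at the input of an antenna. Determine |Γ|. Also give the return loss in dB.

|Γ| = (S − 1)/(S + 1) = (10.8 − 1)/(10.8 + 1) = 9.8/11.8
RL = −20·log₁₀|Γ| = −20·log₁₀(0.831)

|Γ| ≈ 0.831; return loss ≈ 1.61 dB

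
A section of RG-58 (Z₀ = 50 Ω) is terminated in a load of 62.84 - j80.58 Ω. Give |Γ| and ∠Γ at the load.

Γ ≈ 0.588 ∠ -45.4°

Γ = (Z_L − Z_0)/(Z_L + Z_0) = (12.84 − j80.58)/(112.8 − j80.58)
|Γ| = 81.6/139 = 0.588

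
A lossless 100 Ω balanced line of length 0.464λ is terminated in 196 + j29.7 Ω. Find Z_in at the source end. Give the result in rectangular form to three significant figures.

Z_in ≈ 153 + j71.1 Ω

βl = 2π × 0.464 = 167°
tan(βl) = tan(167°) = -0.23
Z_in = Z_0·(Z_L + jZ_0·tanβl)/(Z_0 + jZ_L·tanβl)
     = 100·(196 + j6.69)/(107 − j45.1)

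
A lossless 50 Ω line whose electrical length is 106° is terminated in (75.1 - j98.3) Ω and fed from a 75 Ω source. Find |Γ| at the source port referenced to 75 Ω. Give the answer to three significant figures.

|Γ| ≈ 0.696

tan(βl) = -3.49
Z_in = Z_0·(Z_L + jZ_0·tanβl)/(Z_0 + jZ_L·tanβl) = 16 + j32.2 Ω
Γ_s = (Z_in − Z_s)/(Z_in + Z_s) = (-59 + j32.2)/(91 + j32.2), |Γ_s| = 0.696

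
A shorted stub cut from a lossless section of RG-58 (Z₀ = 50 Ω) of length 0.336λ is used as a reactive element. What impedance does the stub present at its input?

βl = 2π × 0.336 = 121°
tan(βl) = -1.67
For a shorted stub, Z_in = jZ_0·tan(βl)

Z_in ≈ −j83.3 Ω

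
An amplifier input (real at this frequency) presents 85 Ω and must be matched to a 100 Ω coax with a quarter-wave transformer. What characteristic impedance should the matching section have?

Z_qwt ≈ 92.2 Ω

Z_qwt = √(Z_0·R_L) = √(100 × 85) = √8500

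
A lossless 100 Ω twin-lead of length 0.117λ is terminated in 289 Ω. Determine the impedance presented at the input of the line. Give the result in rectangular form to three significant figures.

βl = 2π × 0.117 = 42.1°
tan(βl) = tan(42.1°) = 0.904
Z_in = Z_0·(Z_L + jZ_0·tanβl)/(Z_0 + jZ_L·tanβl)
     = 100·(289 + j90.4)/(100 + j261)

Z_in ≈ 67.1 − j84.9 Ω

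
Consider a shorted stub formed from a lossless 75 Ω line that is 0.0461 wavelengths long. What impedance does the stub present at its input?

βl = 2π × 0.0461 = 16.6°
tan(βl) = 0.298
For a shorted stub, Z_in = jZ_0·tan(βl)

Z_in ≈ +j22.4 Ω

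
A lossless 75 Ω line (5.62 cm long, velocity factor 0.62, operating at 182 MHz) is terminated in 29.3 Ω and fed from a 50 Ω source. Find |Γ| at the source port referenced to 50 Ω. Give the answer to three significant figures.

|Γ| ≈ 0.333

λ = v/f = 0.62·c / 182 MHz = 1.02 m
βl = 2π·l/λ = 2π × 0.055 = 19.8°
tan(βl) = 0.36
Z_in = Z_0·(Z_L + jZ_0·tanβl)/(Z_0 + jZ_L·tanβl) = 32.5 + j22.4 Ω
Γ_s = (Z_in − Z_s)/(Z_in + Z_s) = (-17.5 + j22.4)/(82.5 + j22.4), |Γ_s| = 0.333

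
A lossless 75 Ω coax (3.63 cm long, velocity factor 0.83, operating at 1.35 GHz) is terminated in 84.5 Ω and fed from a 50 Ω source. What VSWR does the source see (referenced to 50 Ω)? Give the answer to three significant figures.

VSWR ≈ 1.38

λ = v/f = 0.83·c / 1.35 GHz = 0.184 m
βl = 2π·l/λ = 2π × 0.197 = 70.9°
tan(βl) = 2.88
Z_in = Z_0·(Z_L + jZ_0·tanβl)/(Z_0 + jZ_L·tanβl) = 68.1 − j5.05 Ω
Γ_s = (Z_in − Z_s)/(Z_in + Z_s) = (18.1 − j5.05)/(118 − j5.05), |Γ_s| = 0.159
VSWR = (1 + |Γ_s|)/(1 − |Γ_s|)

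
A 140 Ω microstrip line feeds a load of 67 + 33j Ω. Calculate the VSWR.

VSWR ≈ 2.24

Γ = (Z_L − Z_0)/(Z_L + Z_0) = (-73 + j33)/(207 + j33)
|Γ| = 80.1/210 = 0.382
VSWR = (1 + |Γ|)/(1 − |Γ|) = 1.38/0.618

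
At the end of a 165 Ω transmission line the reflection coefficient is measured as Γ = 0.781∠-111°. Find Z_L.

Z_L ≈ 29.7 − j111 Ω

Z_L = Z_0·(1 + Γ)/(1 − Γ) = 165·(0.72 − j0.729)/(1.28 + j0.729)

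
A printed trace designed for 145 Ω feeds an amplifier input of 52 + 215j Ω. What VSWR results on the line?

Γ = (Z_L − Z_0)/(Z_L + Z_0) = (-93 + j215)/(197 + j215)
|Γ| = 234/292 = 0.803
VSWR = (1 + |Γ|)/(1 − |Γ|) = 1.8/0.197

VSWR ≈ 9.17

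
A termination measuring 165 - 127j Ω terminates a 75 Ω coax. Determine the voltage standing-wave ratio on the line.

Γ = (Z_L − Z_0)/(Z_L + Z_0) = (90 − j127)/(240 − j127)
|Γ| = 156/272 = 0.573
VSWR = (1 + |Γ|)/(1 − |Γ|) = 1.57/0.427

VSWR ≈ 3.69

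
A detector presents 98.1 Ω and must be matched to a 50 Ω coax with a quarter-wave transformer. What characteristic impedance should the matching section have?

Z_qwt ≈ 70 Ω

Z_qwt = √(Z_0·R_L) = √(50 × 98.1) = √4905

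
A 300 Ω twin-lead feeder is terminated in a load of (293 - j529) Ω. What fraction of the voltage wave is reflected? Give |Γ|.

Γ = (Z_L − Z_0)/(Z_L + Z_0) = (-7 − j529)/(593 − j529)
|Γ| = 529/795

|Γ| ≈ 0.666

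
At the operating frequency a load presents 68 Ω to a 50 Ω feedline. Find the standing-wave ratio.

Γ = (68 − 50)/(68 + 50) = 0.153
VSWR = (1 + 0.153)/(1 − 0.153)

VSWR ≈ 1.36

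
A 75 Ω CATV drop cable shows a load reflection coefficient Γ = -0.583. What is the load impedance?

Z_L ≈ 19.8 Ω

Z_L = Z_0·(1 + Γ)/(1 − Γ) = 75·(0.417)/(1.58)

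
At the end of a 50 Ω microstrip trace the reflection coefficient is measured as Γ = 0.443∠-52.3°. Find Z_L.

Z_L = Z_0·(1 + Γ)/(1 − Γ) = 50·(1.27 − j0.351)/(0.729 + j0.351)

Z_L ≈ 61.4 − j53.6 Ω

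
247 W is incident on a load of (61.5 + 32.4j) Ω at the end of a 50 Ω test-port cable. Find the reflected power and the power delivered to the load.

P_reflected ≈ 21.7 W; P_delivered ≈ 225 W

|Γ| = |(11.5 + j32.4)/(111.5 + j32.4)| = 0.296
|Γ|² = 0.0877
P_refl = |Γ|²·P_inc = 21.7 W, P_del = (1 − |Γ|²)·P_inc = 225 W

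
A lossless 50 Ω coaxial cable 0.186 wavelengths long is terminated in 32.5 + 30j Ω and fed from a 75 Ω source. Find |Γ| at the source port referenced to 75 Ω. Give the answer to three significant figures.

βl = 2π × 0.186 = 67°
tan(βl) = 2.35
Z_in = Z_0·(Z_L + jZ_0·tanβl)/(Z_0 + jZ_L·tanβl) = 84.7 − j44 Ω
Γ_s = (Z_in − Z_s)/(Z_in + Z_s) = (9.72 − j44)/(160 − j44), |Γ_s| = 0.272

|Γ| ≈ 0.272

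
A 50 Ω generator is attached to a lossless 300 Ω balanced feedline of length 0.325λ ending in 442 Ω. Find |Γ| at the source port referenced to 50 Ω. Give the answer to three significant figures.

|Γ| ≈ 0.671

βl = 2π × 0.325 = 117°
tan(βl) = -1.96
Z_in = Z_0·(Z_L + jZ_0·tanβl)/(Z_0 + jZ_L·tanβl) = 229 + j73.6 Ω
Γ_s = (Z_in − Z_s)/(Z_in + Z_s) = (179 + j73.6)/(279 + j73.6), |Γ_s| = 0.671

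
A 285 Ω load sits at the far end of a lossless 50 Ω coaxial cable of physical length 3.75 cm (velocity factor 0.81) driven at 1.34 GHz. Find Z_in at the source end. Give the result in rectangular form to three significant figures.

λ = v/f = 0.81·c / 1.34 GHz = 0.181 m
βl = 2π·l/λ = 2π × 0.207 = 74.4°
tan(βl) = tan(74.4°) = 3.59
Z_in = Z_0·(Z_L + jZ_0·tanβl)/(Z_0 + jZ_L·tanβl)
     = 50·(285 + j180)/(50 + j1020)

Z_in ≈ 9.43 − j13.5 Ω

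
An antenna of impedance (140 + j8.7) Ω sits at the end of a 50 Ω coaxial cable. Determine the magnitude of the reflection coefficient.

|Γ| ≈ 0.475

Γ = (Z_L − Z_0)/(Z_L + Z_0) = (90 + j8.7)/(190 + j8.7)
|Γ| = 90.4/190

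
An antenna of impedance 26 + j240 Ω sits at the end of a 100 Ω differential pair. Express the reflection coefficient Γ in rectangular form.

Γ = (Z_L − Z_0)/(Z_L + Z_0) = (-74 + j240)/(126 + j240)

Γ ≈ 0.657 + j0.653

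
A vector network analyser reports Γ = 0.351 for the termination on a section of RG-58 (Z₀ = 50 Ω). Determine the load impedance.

Z_L ≈ 104 Ω

Z_L = Z_0·(1 + Γ)/(1 − Γ) = 50·(1.35)/(0.649)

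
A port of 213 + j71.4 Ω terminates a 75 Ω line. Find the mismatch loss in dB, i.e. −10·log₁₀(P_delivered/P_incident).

mismatch loss ≈ 1.39 dB

Γ = (138 + j71.4)/(288 + j71.4), |Γ| = 0.524
|Γ|² = 0.274, so P_del/P_inc = 1 − |Γ|² = 0.726
ML = −10·log₁₀(1 − |Γ|²)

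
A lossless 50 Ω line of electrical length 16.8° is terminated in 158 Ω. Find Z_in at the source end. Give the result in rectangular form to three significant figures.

Z_in ≈ 90.3 − j71 Ω

tan(βl) = tan(16.8°) = 0.302
Z_in = Z_0·(Z_L + jZ_0·tanβl)/(Z_0 + jZ_L·tanβl)
     = 50·(158 + j15.1)/(50 + j47.7)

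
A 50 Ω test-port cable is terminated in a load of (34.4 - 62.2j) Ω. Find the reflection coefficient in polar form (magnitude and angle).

Γ = (Z_L − Z_0)/(Z_L + Z_0) = (-15.6 − j62.2)/(84.4 − j62.2)
|Γ| = 64.1/105 = 0.612

Γ ≈ 0.612 ∠ -67.7°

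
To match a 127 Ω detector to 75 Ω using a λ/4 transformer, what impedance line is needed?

Z_qwt ≈ 97.6 Ω

Z_qwt = √(Z_0·R_L) = √(75 × 127) = √9525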